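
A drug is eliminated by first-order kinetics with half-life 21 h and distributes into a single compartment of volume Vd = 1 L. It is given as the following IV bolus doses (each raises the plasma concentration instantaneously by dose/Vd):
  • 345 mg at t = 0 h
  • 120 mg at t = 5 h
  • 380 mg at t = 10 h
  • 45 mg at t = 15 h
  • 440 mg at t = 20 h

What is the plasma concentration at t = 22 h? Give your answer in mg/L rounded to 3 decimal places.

938.697 mg/L

k = ln 2 / 21 = 0.03301 per h
Dose 1 (345 mg at t=0 h): 345·exp(−0.03301·22) = 166.899 mg/L
Dose 2 (120 mg at t=5 h): 120·exp(−0.03301·17) = 68.468 mg/L
Dose 3 (380 mg at t=10 h): 380·exp(−0.03301·12) = 255.721 mg/L
Dose 4 (45 mg at t=15 h): 45·exp(−0.03301·7) = 35.717 mg/L
Dose 5 (440 mg at t=20 h): 440·exp(−0.03301·2) = 411.892 mg/L
C(22) = 166.899 + 68.468 + 255.721 + 35.717 + 411.892 = 938.697 mg/L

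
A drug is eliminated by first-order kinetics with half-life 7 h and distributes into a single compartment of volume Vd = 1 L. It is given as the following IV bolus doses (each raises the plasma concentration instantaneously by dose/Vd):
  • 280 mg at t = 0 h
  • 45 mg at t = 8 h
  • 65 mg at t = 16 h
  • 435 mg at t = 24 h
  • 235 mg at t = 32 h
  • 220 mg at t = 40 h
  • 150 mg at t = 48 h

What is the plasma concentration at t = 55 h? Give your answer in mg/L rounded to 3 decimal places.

k = ln 2 / 7 = 0.09902 per h
Dose 1 (280 mg at t=0 h): 280·exp(−0.09902·55) = 1.208 mg/L
Dose 2 (45 mg at t=8 h): 45·exp(−0.09902·47) = 0.429 mg/L
Dose 3 (65 mg at t=16 h): 65·exp(−0.09902·39) = 1.367 mg/L
Dose 4 (435 mg at t=24 h): 435·exp(−0.09902·31) = 20.200 mg/L
Dose 5 (235 mg at t=32 h): 235·exp(−0.09902·23) = 24.097 mg/L
Dose 6 (220 mg at t=40 h): 220·exp(−0.09902·15) = 49.815 mg/L
Dose 7 (150 mg at t=48 h): 150·exp(−0.09902·7) = 75.000 mg/L
C(55) = 1.208 + 0.429 + 1.367 + 20.200 + 24.097 + 49.815 + 75.000 = 172.115 mg/L

172.115 mg/L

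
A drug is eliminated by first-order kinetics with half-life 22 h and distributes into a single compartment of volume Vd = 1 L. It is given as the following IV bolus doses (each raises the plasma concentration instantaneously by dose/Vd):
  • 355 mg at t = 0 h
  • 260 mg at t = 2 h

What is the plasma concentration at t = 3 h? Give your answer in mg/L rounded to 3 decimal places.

k = ln 2 / 22 = 0.03151 per h
Dose 1 (355 mg at t=0 h): 355·exp(−0.03151·3) = 322.982 mg/L
Dose 2 (260 mg at t=2 h): 260·exp(−0.03151·1) = 251.936 mg/L
C(3) = 322.982 + 251.936 = 574.918 mg/L

574.918 mg/L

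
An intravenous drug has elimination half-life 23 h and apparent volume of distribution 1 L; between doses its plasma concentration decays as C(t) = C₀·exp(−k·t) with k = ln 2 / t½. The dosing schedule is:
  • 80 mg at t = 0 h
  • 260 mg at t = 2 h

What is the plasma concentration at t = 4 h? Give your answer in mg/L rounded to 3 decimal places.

315.707 mg/L

k = ln 2 / 23 = 0.03014 per h
Dose 1 (80 mg at t=0 h): 80·exp(−0.03014·4) = 70.915 mg/L
Dose 2 (260 mg at t=2 h): 260·exp(−0.03014·2) = 244.792 mg/L
C(4) = 70.915 + 244.792 = 315.707 mg/L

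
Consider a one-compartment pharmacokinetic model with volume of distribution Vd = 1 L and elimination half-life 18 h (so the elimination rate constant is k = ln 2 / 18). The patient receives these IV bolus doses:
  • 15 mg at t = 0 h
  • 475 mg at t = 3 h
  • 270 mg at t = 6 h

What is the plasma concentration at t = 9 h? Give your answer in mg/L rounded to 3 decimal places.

628.157 mg/L

k = ln 2 / 18 = 0.03851 per h
Dose 1 (15 mg at t=0 h): 15·exp(−0.03851·9) = 10.607 mg/L
Dose 2 (475 mg at t=3 h): 475·exp(−0.03851·6) = 377.008 mg/L
Dose 3 (270 mg at t=6 h): 270·exp(−0.03851·3) = 240.543 mg/L
C(9) = 10.607 + 377.008 + 240.543 = 628.157 mg/L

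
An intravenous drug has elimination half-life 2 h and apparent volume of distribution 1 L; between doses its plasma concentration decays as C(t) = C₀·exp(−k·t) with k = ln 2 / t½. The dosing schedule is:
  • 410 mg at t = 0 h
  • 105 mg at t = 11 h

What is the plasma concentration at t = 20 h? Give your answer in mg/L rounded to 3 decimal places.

k = ln 2 / 2 = 0.34657 per h
Dose 1 (410 mg at t=0 h): 410·exp(−0.34657·20) = 0.400 mg/L
Dose 2 (105 mg at t=11 h): 105·exp(−0.34657·9) = 4.640 mg/L
C(20) = 0.400 + 4.640 = 5.041 mg/L

5.041 mg/L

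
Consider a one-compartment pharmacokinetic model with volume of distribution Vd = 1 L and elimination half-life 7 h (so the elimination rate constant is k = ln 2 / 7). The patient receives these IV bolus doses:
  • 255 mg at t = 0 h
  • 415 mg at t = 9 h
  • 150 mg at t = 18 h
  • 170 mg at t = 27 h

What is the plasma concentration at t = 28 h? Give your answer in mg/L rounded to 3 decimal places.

k = ln 2 / 7 = 0.09902 per h
Dose 1 (255 mg at t=0 h): 255·exp(−0.09902·28) = 15.938 mg/L
Dose 2 (415 mg at t=9 h): 415·exp(−0.09902·19) = 63.236 mg/L
Dose 3 (150 mg at t=18 h): 150·exp(−0.09902·10) = 55.725 mg/L
Dose 4 (170 mg at t=27 h): 170·exp(−0.09902·1) = 153.973 mg/L
C(28) = 15.938 + 63.236 + 55.725 + 153.973 = 288.872 mg/L

288.872 mg/L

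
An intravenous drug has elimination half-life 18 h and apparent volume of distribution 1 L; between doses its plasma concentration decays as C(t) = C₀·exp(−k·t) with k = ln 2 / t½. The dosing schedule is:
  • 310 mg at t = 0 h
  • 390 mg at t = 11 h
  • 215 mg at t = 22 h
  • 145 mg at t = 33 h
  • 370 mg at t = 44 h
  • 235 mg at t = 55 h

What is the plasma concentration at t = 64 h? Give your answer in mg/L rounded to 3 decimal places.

501.094 mg/L

k = ln 2 / 18 = 0.03851 per h
Dose 1 (310 mg at t=0 h): 310·exp(−0.03851·64) = 26.365 mg/L
Dose 2 (390 mg at t=11 h): 390·exp(−0.03851·53) = 50.664 mg/L
Dose 3 (215 mg at t=22 h): 215·exp(−0.03851·42) = 42.661 mg/L
Dose 4 (145 mg at t=33 h): 145·exp(−0.03851·31) = 43.947 mg/L
Dose 5 (370 mg at t=44 h): 370·exp(−0.03851·20) = 171.287 mg/L
Dose 6 (235 mg at t=55 h): 235·exp(−0.03851·9) = 166.170 mg/L
C(64) = 26.365 + 50.664 + 42.661 + 43.947 + 171.287 + 166.170 = 501.094 mg/L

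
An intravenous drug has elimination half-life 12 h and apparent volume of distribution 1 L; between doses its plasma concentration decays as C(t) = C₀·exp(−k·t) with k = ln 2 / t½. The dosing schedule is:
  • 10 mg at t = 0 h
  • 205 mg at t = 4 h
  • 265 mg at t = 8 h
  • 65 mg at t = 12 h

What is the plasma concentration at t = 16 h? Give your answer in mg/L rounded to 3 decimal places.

324.999 mg/L

k = ln 2 / 12 = 0.05776 per h
Dose 1 (10 mg at t=0 h): 10·exp(−0.05776·16) = 3.969 mg/L
Dose 2 (205 mg at t=4 h): 205·exp(−0.05776·12) = 102.500 mg/L
Dose 3 (265 mg at t=8 h): 265·exp(−0.05776·8) = 166.940 mg/L
Dose 4 (65 mg at t=12 h): 65·exp(−0.05776·4) = 51.591 mg/L
C(16) = 3.969 + 102.500 + 166.940 + 51.591 = 324.999 mg/L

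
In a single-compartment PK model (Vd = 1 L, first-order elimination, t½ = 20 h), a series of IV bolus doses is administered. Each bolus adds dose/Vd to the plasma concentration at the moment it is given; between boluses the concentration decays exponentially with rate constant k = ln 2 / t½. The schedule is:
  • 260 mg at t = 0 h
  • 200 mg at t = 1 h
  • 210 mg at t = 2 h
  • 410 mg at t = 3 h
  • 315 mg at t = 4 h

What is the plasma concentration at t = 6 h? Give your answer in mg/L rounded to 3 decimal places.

k = ln 2 / 20 = 0.03466 per h
Dose 1 (260 mg at t=0 h): 260·exp(−0.03466·6) = 211.186 mg/L
Dose 2 (200 mg at t=1 h): 200·exp(−0.03466·5) = 168.179 mg/L
Dose 3 (210 mg at t=2 h): 210·exp(−0.03466·4) = 182.816 mg/L
Dose 4 (410 mg at t=3 h): 410·exp(−0.03466·3) = 369.513 mg/L
Dose 5 (315 mg at t=4 h): 315·exp(−0.03466·2) = 293.905 mg/L
C(6) = 211.186 + 168.179 + 182.816 + 369.513 + 293.905 = 1225.599 mg/L

1225.599 mg/L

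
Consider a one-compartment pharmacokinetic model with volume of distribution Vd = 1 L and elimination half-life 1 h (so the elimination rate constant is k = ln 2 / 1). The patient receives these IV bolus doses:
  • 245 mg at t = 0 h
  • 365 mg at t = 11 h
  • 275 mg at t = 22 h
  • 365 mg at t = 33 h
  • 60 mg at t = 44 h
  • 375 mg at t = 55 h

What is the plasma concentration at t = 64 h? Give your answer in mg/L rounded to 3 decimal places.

0.732 mg/L

k = ln 2 / 1 = 0.69315 per h
Dose 1 (245 mg at t=0 h): 245·exp(−0.69315·64) = 0.000 mg/L
Dose 2 (365 mg at t=11 h): 365·exp(−0.69315·53) = 0.000 mg/L
Dose 3 (275 mg at t=22 h): 275·exp(−0.69315·42) = 0.000 mg/L
Dose 4 (365 mg at t=33 h): 365·exp(−0.69315·31) = 0.000 mg/L
Dose 5 (60 mg at t=44 h): 60·exp(−0.69315·20) = 0.000 mg/L
Dose 6 (375 mg at t=55 h): 375·exp(−0.69315·9) = 0.732 mg/L
C(64) = 0.000 + 0.000 + 0.000 + 0.000 + 0.000 + 0.732 = 0.732 mg/L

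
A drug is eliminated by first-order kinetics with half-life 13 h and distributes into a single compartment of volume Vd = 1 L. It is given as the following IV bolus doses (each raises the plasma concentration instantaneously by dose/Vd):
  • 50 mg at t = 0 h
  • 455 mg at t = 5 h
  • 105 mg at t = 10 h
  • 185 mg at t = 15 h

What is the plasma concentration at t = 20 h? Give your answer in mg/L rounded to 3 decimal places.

k = ln 2 / 13 = 0.05332 per h
Dose 1 (50 mg at t=0 h): 50·exp(−0.05332·20) = 17.213 mg/L
Dose 2 (455 mg at t=5 h): 455·exp(−0.05332·15) = 204.489 mg/L
Dose 3 (105 mg at t=10 h): 105·exp(−0.05332·10) = 61.607 mg/L
Dose 4 (185 mg at t=15 h): 185·exp(−0.05332·5) = 141.707 mg/L
C(20) = 17.213 + 204.489 + 61.607 + 141.707 = 425.015 mg/L

425.015 mg/L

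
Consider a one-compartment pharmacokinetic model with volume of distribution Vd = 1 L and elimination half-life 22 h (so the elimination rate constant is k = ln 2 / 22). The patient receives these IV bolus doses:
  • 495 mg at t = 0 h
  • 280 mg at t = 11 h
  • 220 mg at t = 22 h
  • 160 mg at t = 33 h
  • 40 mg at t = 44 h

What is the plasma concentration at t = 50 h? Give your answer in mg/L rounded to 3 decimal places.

k = ln 2 / 22 = 0.03151 per h
Dose 1 (495 mg at t=0 h): 495·exp(−0.03151·50) = 102.434 mg/L
Dose 2 (280 mg at t=11 h): 280·exp(−0.03151·39) = 81.943 mg/L
Dose 3 (220 mg at t=22 h): 220·exp(−0.03151·28) = 91.053 mg/L
Dose 4 (160 mg at t=33 h): 160·exp(−0.03151·17) = 93.650 mg/L
Dose 5 (40 mg at t=44 h): 40·exp(−0.03151·6) = 33.110 mg/L
C(50) = 102.434 + 81.943 + 91.053 + 93.650 + 33.110 = 402.190 mg/L

402.190 mg/L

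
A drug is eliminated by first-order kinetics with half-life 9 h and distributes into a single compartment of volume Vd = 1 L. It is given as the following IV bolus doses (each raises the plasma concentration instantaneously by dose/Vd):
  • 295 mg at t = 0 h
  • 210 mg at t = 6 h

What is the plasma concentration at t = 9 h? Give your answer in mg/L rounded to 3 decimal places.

314.177 mg/L

k = ln 2 / 9 = 0.07702 per h
Dose 1 (295 mg at t=0 h): 295·exp(−0.07702·9) = 147.500 mg/L
Dose 2 (210 mg at t=6 h): 210·exp(−0.07702·3) = 166.677 mg/L
C(9) = 147.500 + 166.677 = 314.177 mg/L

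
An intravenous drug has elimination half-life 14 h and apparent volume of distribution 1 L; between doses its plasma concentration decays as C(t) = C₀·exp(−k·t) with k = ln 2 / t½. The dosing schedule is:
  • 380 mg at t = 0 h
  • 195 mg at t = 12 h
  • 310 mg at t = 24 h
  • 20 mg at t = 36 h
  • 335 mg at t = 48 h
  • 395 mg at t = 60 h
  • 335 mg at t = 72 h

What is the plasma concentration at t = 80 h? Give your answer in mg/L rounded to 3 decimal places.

476.489 mg/L

k = ln 2 / 14 = 0.04951 per h
Dose 1 (380 mg at t=0 h): 380·exp(−0.04951·80) = 7.238 mg/L
Dose 2 (195 mg at t=12 h): 195·exp(−0.04951·68) = 6.728 mg/L
Dose 3 (310 mg at t=24 h): 310·exp(−0.04951·56) = 19.375 mg/L
Dose 4 (20 mg at t=36 h): 20·exp(−0.04951·44) = 2.264 mg/L
Dose 5 (335 mg at t=48 h): 335·exp(−0.04951·32) = 68.703 mg/L
Dose 6 (395 mg at t=60 h): 395·exp(−0.04951·20) = 146.742 mg/L
Dose 7 (335 mg at t=72 h): 335·exp(−0.04951·8) = 225.438 mg/L
C(80) = 7.238 + 6.728 + 19.375 + 2.264 + 68.703 + 146.742 + 225.438 = 476.489 mg/L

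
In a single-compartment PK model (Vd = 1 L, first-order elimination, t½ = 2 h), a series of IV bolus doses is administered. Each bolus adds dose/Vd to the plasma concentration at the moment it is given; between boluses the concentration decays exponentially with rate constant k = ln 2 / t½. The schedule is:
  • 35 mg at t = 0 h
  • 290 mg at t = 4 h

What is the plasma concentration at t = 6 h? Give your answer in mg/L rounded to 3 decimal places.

149.375 mg/L

k = ln 2 / 2 = 0.34657 per h
Dose 1 (35 mg at t=0 h): 35·exp(−0.34657·6) = 4.375 mg/L
Dose 2 (290 mg at t=4 h): 290·exp(−0.34657·2) = 145.000 mg/L
C(6) = 4.375 + 145.000 = 149.375 mg/L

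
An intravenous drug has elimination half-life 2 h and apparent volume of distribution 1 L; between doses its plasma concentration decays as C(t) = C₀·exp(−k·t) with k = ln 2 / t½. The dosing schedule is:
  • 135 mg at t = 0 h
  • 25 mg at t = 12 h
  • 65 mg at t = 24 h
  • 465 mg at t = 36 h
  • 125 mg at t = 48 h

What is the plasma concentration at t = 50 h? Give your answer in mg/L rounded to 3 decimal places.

66.141 mg/L

k = ln 2 / 2 = 0.34657 per h
Dose 1 (135 mg at t=0 h): 135·exp(−0.34657·50) = 0.000 mg/L
Dose 2 (25 mg at t=12 h): 25·exp(−0.34657·38) = 0.000 mg/L
Dose 3 (65 mg at t=24 h): 65·exp(−0.34657·26) = 0.008 mg/L
Dose 4 (465 mg at t=36 h): 465·exp(−0.34657·14) = 3.633 mg/L
Dose 5 (125 mg at t=48 h): 125·exp(−0.34657·2) = 62.500 mg/L
C(50) = 0.000 + 0.000 + 0.008 + 3.633 + 62.500 = 66.141 mg/L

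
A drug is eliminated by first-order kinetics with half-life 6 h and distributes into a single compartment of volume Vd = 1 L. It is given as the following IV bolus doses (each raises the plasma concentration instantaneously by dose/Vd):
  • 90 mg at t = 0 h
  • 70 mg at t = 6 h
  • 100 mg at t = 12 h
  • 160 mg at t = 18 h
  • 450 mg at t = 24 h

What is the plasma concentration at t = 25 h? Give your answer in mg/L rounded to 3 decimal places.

507.255 mg/L

k = ln 2 / 6 = 0.11552 per h
Dose 1 (90 mg at t=0 h): 90·exp(−0.11552·25) = 5.011 mg/L
Dose 2 (70 mg at t=6 h): 70·exp(−0.11552·19) = 7.795 mg/L
Dose 3 (100 mg at t=12 h): 100·exp(−0.11552·13) = 22.272 mg/L
Dose 4 (160 mg at t=18 h): 160·exp(−0.11552·7) = 71.272 mg/L
Dose 5 (450 mg at t=24 h): 450·exp(−0.11552·1) = 400.904 mg/L
C(25) = 5.011 + 7.795 + 22.272 + 71.272 + 400.904 = 507.255 mg/L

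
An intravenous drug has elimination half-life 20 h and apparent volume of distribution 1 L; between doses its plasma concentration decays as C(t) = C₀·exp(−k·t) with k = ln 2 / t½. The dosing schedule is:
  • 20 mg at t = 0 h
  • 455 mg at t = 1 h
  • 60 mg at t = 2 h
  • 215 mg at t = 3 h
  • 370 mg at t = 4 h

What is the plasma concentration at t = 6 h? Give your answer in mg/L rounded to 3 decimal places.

k = ln 2 / 20 = 0.03466 per h
Dose 1 (20 mg at t=0 h): 20·exp(−0.03466·6) = 16.245 mg/L
Dose 2 (455 mg at t=1 h): 455·exp(−0.03466·5) = 382.608 mg/L
Dose 3 (60 mg at t=2 h): 60·exp(−0.03466·4) = 52.233 mg/L
Dose 4 (215 mg at t=3 h): 215·exp(−0.03466·3) = 193.769 mg/L
Dose 5 (370 mg at t=4 h): 370·exp(−0.03466·2) = 345.222 mg/L
C(6) = 16.245 + 382.608 + 52.233 + 193.769 + 345.222 = 990.077 mg/L

990.077 mg/L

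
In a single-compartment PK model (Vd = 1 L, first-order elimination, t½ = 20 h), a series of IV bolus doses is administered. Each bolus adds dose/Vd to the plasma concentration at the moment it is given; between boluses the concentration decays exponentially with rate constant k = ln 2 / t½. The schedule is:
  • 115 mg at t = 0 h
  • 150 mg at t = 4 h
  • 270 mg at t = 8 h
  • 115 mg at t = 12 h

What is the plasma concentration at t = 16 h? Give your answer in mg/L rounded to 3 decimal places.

k = ln 2 / 20 = 0.03466 per h
Dose 1 (115 mg at t=0 h): 115·exp(−0.03466·16) = 66.050 mg/L
Dose 2 (150 mg at t=4 h): 150·exp(−0.03466·12) = 98.963 mg/L
Dose 3 (270 mg at t=8 h): 270·exp(−0.03466·8) = 204.622 mg/L
Dose 4 (115 mg at t=12 h): 115·exp(−0.03466·4) = 100.113 mg/L
C(16) = 66.050 + 98.963 + 204.622 + 100.113 = 469.748 mg/L

469.748 mg/L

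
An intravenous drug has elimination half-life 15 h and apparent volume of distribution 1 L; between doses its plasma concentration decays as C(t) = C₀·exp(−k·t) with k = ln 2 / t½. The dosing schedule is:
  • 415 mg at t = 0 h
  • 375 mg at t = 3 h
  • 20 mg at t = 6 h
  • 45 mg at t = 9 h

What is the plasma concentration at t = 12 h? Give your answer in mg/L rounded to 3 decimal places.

540.095 mg/L

k = ln 2 / 15 = 0.04621 per h
Dose 1 (415 mg at t=0 h): 415·exp(−0.04621·12) = 238.355 mg/L
Dose 2 (375 mg at t=3 h): 375·exp(−0.04621·9) = 247.408 mg/L
Dose 3 (20 mg at t=6 h): 20·exp(−0.04621·6) = 15.157 mg/L
Dose 4 (45 mg at t=9 h): 45·exp(−0.04621·3) = 39.175 mg/L
C(12) = 238.355 + 247.408 + 15.157 + 39.175 = 540.095 mg/L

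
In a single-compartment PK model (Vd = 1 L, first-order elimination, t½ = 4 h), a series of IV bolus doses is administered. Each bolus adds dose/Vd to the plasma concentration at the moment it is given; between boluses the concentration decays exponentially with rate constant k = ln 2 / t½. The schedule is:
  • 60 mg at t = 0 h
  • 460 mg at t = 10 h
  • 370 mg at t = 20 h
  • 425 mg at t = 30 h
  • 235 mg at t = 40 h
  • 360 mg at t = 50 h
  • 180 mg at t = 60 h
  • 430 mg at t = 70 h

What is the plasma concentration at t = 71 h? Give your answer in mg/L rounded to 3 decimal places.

k = ln 2 / 4 = 0.17329 per h
Dose 1 (60 mg at t=0 h): 60·exp(−0.17329·71) = 0.000 mg/L
Dose 2 (460 mg at t=10 h): 460·exp(−0.17329·61) = 0.012 mg/L
Dose 3 (370 mg at t=20 h): 370·exp(−0.17329·51) = 0.054 mg/L
Dose 4 (425 mg at t=30 h): 425·exp(−0.17329·41) = 0.349 mg/L
Dose 5 (235 mg at t=40 h): 235·exp(−0.17329·31) = 1.092 mg/L
Dose 6 (360 mg at t=50 h): 360·exp(−0.17329·21) = 9.460 mg/L
Dose 7 (180 mg at t=60 h): 180·exp(−0.17329·11) = 26.757 mg/L
Dose 8 (430 mg at t=70 h): 430·exp(−0.17329·1) = 361.585 mg/L
C(71) = 0.000 + 0.012 + 0.054 + 0.349 + 1.092 + 9.460 + 26.757 + 361.585 = 399.309 mg/L

399.309 mg/L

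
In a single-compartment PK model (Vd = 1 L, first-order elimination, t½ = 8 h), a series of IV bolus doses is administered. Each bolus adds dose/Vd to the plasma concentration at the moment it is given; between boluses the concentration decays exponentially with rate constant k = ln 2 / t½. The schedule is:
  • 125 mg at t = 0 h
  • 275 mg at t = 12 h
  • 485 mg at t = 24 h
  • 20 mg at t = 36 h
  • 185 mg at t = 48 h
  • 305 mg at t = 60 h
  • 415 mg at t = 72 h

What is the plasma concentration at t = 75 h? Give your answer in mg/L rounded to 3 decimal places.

428.877 mg/L

k = ln 2 / 8 = 0.08664 per h
Dose 1 (125 mg at t=0 h): 125·exp(−0.08664·75) = 0.188 mg/L
Dose 2 (275 mg at t=12 h): 275·exp(−0.08664·63) = 1.171 mg/L
Dose 3 (485 mg at t=24 h): 485·exp(−0.08664·51) = 5.844 mg/L
Dose 4 (20 mg at t=36 h): 20·exp(−0.08664·39) = 0.682 mg/L
Dose 5 (185 mg at t=48 h): 185·exp(−0.08664·27) = 17.832 mg/L
Dose 6 (305 mg at t=60 h): 305·exp(−0.08664·15) = 83.151 mg/L
Dose 7 (415 mg at t=72 h): 415·exp(−0.08664·3) = 320.009 mg/L
C(75) = 0.188 + 1.171 + 5.844 + 0.682 + 17.832 + 83.151 + 320.009 = 428.877 mg/L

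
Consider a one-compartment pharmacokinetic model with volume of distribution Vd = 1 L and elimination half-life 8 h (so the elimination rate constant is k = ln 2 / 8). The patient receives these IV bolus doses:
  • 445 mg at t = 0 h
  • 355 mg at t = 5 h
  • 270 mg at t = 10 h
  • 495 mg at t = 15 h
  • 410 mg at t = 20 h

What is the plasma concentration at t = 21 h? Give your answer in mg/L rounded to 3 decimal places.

k = ln 2 / 8 = 0.08664 per h
Dose 1 (445 mg at t=0 h): 445·exp(−0.08664·21) = 72.137 mg/L
Dose 2 (355 mg at t=5 h): 355·exp(−0.08664·16) = 88.750 mg/L
Dose 3 (270 mg at t=10 h): 270·exp(−0.08664·11) = 104.099 mg/L
Dose 4 (495 mg at t=15 h): 495·exp(−0.08664·6) = 294.329 mg/L
Dose 5 (410 mg at t=20 h): 410·exp(−0.08664·1) = 375.972 mg/L
C(21) = 72.137 + 88.750 + 104.099 + 294.329 + 375.972 = 935.286 mg/L

935.286 mg/L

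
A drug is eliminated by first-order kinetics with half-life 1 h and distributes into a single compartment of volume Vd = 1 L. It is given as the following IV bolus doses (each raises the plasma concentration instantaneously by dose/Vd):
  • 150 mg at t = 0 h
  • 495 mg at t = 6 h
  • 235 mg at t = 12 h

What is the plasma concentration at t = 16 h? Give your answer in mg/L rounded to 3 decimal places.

k = ln 2 / 1 = 0.69315 per h
Dose 1 (150 mg at t=0 h): 150·exp(−0.69315·16) = 0.002 mg/L
Dose 2 (495 mg at t=6 h): 495·exp(−0.69315·10) = 0.483 mg/L
Dose 3 (235 mg at t=12 h): 235·exp(−0.69315·4) = 14.688 mg/L
C(16) = 0.002 + 0.483 + 14.688 = 15.173 mg/L

15.173 mg/L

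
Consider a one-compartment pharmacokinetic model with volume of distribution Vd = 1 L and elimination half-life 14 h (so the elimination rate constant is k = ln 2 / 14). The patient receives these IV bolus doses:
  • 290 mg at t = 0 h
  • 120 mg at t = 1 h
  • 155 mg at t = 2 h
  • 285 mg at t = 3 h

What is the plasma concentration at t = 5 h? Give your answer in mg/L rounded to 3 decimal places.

716.583 mg/L

k = ln 2 / 14 = 0.04951 per h
Dose 1 (290 mg at t=0 h): 290·exp(−0.04951·5) = 226.406 mg/L
Dose 2 (120 mg at t=1 h): 120·exp(−0.04951·4) = 98.440 mg/L
Dose 3 (155 mg at t=2 h): 155·exp(−0.04951·3) = 133.606 mg/L
Dose 4 (285 mg at t=3 h): 285·exp(−0.04951·2) = 258.131 mg/L
C(5) = 226.406 + 98.440 + 133.606 + 258.131 = 716.583 mg/L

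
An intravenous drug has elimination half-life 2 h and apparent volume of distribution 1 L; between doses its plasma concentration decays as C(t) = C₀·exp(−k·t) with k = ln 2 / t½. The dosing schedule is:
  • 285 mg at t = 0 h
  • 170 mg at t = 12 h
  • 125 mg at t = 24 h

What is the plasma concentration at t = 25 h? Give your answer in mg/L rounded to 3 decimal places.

k = ln 2 / 2 = 0.34657 per h
Dose 1 (285 mg at t=0 h): 285·exp(−0.34657·25) = 0.049 mg/L
Dose 2 (170 mg at t=12 h): 170·exp(−0.34657·13) = 1.878 mg/L
Dose 3 (125 mg at t=24 h): 125·exp(−0.34657·1) = 88.388 mg/L
C(25) = 0.049 + 1.878 + 88.388 = 90.316 mg/L

90.316 mg/L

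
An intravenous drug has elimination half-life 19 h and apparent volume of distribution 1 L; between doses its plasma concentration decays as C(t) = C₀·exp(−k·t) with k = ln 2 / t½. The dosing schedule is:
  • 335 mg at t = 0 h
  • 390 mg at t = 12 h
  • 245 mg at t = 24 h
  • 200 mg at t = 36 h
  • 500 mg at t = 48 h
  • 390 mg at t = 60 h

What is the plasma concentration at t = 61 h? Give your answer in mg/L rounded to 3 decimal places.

k = ln 2 / 19 = 0.03648 per h
Dose 1 (335 mg at t=0 h): 335·exp(−0.03648·61) = 36.189 mg/L
Dose 2 (390 mg at t=12 h): 390·exp(−0.03648·49) = 65.272 mg/L
Dose 3 (245 mg at t=24 h): 245·exp(−0.03648·37) = 63.526 mg/L
Dose 4 (200 mg at t=36 h): 200·exp(−0.03648·25) = 80.341 mg/L
Dose 5 (500 mg at t=48 h): 500·exp(−0.03648·13) = 311.173 mg/L
Dose 6 (390 mg at t=60 h): 390·exp(−0.03648·1) = 376.029 mg/L
C(61) = 36.189 + 65.272 + 63.526 + 80.341 + 311.173 + 376.029 = 932.530 mg/L

932.530 mg/L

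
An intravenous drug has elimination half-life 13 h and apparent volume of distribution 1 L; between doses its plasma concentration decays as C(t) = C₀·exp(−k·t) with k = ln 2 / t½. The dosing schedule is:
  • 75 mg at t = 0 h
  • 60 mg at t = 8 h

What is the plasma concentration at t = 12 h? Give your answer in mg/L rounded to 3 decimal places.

88.030 mg/L

k = ln 2 / 13 = 0.05332 per h
Dose 1 (75 mg at t=0 h): 75·exp(−0.05332·12) = 39.554 mg/L
Dose 2 (60 mg at t=8 h): 60·exp(−0.05332·4) = 48.476 mg/L
C(12) = 39.554 + 48.476 = 88.030 mg/L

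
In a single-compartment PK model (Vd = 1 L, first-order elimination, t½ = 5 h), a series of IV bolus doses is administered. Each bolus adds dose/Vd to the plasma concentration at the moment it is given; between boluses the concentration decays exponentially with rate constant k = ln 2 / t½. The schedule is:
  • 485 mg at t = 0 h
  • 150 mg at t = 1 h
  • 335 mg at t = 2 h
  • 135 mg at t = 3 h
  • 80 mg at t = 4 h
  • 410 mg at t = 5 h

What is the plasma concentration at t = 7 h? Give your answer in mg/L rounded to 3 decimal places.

857.611 mg/L

k = ln 2 / 5 = 0.13863 per h
Dose 1 (485 mg at t=0 h): 485·exp(−0.13863·7) = 183.781 mg/L
Dose 2 (150 mg at t=1 h): 150·exp(−0.13863·6) = 65.291 mg/L
Dose 3 (335 mg at t=2 h): 335·exp(−0.13863·5) = 167.500 mg/L
Dose 4 (135 mg at t=3 h): 135·exp(−0.13863·4) = 77.537 mg/L
Dose 5 (80 mg at t=4 h): 80·exp(−0.13863·3) = 52.780 mg/L
Dose 6 (410 mg at t=5 h): 410·exp(−0.13863·2) = 310.722 mg/L
C(7) = 183.781 + 65.291 + 167.500 + 77.537 + 52.780 + 310.722 = 857.611 mg/L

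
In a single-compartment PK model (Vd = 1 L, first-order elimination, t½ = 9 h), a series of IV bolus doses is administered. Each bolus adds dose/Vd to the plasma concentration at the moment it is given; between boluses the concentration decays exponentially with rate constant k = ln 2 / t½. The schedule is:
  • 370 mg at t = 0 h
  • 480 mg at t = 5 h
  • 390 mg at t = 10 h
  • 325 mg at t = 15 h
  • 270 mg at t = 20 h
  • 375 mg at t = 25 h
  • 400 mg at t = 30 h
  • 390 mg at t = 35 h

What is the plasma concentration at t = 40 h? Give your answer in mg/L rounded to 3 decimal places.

761.989 mg/L

k = ln 2 / 9 = 0.07702 per h
Dose 1 (370 mg at t=0 h): 370·exp(−0.07702·40) = 16.994 mg/L
Dose 2 (480 mg at t=5 h): 480·exp(−0.07702·35) = 32.402 mg/L
Dose 3 (390 mg at t=10 h): 390·exp(−0.07702·30) = 38.693 mg/L
Dose 4 (325 mg at t=15 h): 325·exp(−0.07702·25) = 47.390 mg/L
Dose 5 (270 mg at t=20 h): 270·exp(−0.07702·20) = 57.864 mg/L
Dose 6 (375 mg at t=25 h): 375·exp(−0.07702·15) = 118.118 mg/L
Dose 7 (400 mg at t=30 h): 400·exp(−0.07702·10) = 185.175 mg/L
Dose 8 (390 mg at t=35 h): 390·exp(−0.07702·5) = 265.354 mg/L
C(40) = 16.994 + 32.402 + 38.693 + 47.390 + 57.864 + 118.118 + 185.175 + 265.354 = 761.989 mg/L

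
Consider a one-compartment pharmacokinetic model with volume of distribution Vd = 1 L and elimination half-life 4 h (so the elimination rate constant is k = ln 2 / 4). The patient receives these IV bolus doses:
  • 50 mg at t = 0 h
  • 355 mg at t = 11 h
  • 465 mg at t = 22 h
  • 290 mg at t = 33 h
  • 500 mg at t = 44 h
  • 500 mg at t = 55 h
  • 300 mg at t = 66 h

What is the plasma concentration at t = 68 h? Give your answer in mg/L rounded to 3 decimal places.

k = ln 2 / 4 = 0.17329 per h
Dose 1 (50 mg at t=0 h): 50·exp(−0.17329·68) = 0.000 mg/L
Dose 2 (355 mg at t=11 h): 355·exp(−0.17329·57) = 0.018 mg/L
Dose 3 (465 mg at t=22 h): 465·exp(−0.17329·46) = 0.161 mg/L
Dose 4 (290 mg at t=33 h): 290·exp(−0.17329·35) = 0.674 mg/L
Dose 5 (500 mg at t=44 h): 500·exp(−0.17329·24) = 7.813 mg/L
Dose 6 (500 mg at t=55 h): 500·exp(−0.17329·13) = 52.556 mg/L
Dose 7 (300 mg at t=66 h): 300·exp(−0.17329·2) = 212.132 mg/L
C(68) = 0.000 + 0.018 + 0.161 + 0.674 + 7.813 + 52.556 + 212.132 = 273.353 mg/L

273.353 mg/L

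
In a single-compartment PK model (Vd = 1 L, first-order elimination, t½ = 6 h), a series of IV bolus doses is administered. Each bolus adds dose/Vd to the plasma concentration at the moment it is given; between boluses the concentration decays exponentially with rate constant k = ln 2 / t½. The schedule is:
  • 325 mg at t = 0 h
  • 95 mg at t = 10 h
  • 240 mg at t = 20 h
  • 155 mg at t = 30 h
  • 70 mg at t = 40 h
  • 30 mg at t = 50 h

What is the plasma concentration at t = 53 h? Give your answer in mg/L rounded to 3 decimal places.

54.355 mg/L

k = ln 2 / 6 = 0.11552 per h
Dose 1 (325 mg at t=0 h): 325·exp(−0.11552·53) = 0.713 mg/L
Dose 2 (95 mg at t=10 h): 95·exp(−0.11552·43) = 0.661 mg/L
Dose 3 (240 mg at t=20 h): 240·exp(−0.11552·33) = 5.303 mg/L
Dose 4 (155 mg at t=30 h): 155·exp(−0.11552·23) = 10.874 mg/L
Dose 5 (70 mg at t=40 h): 70·exp(−0.11552·13) = 15.591 mg/L
Dose 6 (30 mg at t=50 h): 30·exp(−0.11552·3) = 21.213 mg/L
C(53) = 0.713 + 0.661 + 5.303 + 10.874 + 15.591 + 21.213 = 54.355 mg/L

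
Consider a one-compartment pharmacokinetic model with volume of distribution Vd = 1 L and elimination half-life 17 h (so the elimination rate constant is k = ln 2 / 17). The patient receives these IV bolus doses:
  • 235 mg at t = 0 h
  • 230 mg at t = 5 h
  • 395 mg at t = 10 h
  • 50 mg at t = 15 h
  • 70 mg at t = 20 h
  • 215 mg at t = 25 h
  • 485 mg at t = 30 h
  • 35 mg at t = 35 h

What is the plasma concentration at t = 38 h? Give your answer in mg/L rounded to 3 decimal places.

796.621 mg/L

k = ln 2 / 17 = 0.04077 per h
Dose 1 (235 mg at t=0 h): 235·exp(−0.04077·38) = 49.909 mg/L
Dose 2 (230 mg at t=5 h): 230·exp(−0.04077·33) = 59.893 mg/L
Dose 3 (395 mg at t=10 h): 395·exp(−0.04077·28) = 126.120 mg/L
Dose 4 (50 mg at t=15 h): 50·exp(−0.04077·23) = 19.575 mg/L
Dose 5 (70 mg at t=20 h): 70·exp(−0.04077·18) = 33.602 mg/L
Dose 6 (215 mg at t=25 h): 215·exp(−0.04077·13) = 126.543 mg/L
Dose 7 (485 mg at t=30 h): 485·exp(−0.04077·8) = 350.010 mg/L
Dose 8 (35 mg at t=35 h): 35·exp(−0.04077·3) = 30.970 mg/L
C(38) = 49.909 + 59.893 + 126.120 + 19.575 + 33.602 + 126.543 + 350.010 + 30.970 = 796.621 mg/L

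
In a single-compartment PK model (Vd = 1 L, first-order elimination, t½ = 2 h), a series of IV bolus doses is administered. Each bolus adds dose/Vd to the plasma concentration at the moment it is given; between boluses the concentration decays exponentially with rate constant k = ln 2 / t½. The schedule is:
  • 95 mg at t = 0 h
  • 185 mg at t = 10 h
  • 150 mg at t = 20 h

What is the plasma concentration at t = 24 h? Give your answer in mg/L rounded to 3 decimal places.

38.969 mg/L

k = ln 2 / 2 = 0.34657 per h
Dose 1 (95 mg at t=0 h): 95·exp(−0.34657·24) = 0.023 mg/L
Dose 2 (185 mg at t=10 h): 185·exp(−0.34657·14) = 1.445 mg/L
Dose 3 (150 mg at t=20 h): 150·exp(−0.34657·4) = 37.500 mg/L
C(24) = 0.023 + 1.445 + 37.500 = 38.969 mg/L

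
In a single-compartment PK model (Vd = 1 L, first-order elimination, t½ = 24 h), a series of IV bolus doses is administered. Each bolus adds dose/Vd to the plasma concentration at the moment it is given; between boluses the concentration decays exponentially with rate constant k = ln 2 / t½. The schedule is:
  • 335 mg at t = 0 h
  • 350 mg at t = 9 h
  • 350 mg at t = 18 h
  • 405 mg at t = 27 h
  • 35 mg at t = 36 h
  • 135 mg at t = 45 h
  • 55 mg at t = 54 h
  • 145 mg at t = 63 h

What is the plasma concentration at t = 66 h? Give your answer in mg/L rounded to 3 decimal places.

k = ln 2 / 24 = 0.02888 per h
Dose 1 (335 mg at t=0 h): 335·exp(−0.02888·66) = 49.798 mg/L
Dose 2 (350 mg at t=9 h): 350·exp(−0.02888·57) = 67.472 mg/L
Dose 3 (350 mg at t=18 h): 350·exp(−0.02888·48) = 87.500 mg/L
Dose 4 (405 mg at t=27 h): 405·exp(−0.02888·39) = 131.305 mg/L
Dose 5 (35 mg at t=36 h): 35·exp(−0.02888·30) = 14.716 mg/L
Dose 6 (135 mg at t=45 h): 135·exp(−0.02888·21) = 73.609 mg/L
Dose 7 (55 mg at t=54 h): 55·exp(−0.02888·12) = 38.891 mg/L
Dose 8 (145 mg at t=63 h): 145·exp(−0.02888·3) = 132.966 mg/L
C(66) = 49.798 + 67.472 + 87.500 + 131.305 + 14.716 + 73.609 + 38.891 + 132.966 = 596.256 mg/L

596.256 mg/L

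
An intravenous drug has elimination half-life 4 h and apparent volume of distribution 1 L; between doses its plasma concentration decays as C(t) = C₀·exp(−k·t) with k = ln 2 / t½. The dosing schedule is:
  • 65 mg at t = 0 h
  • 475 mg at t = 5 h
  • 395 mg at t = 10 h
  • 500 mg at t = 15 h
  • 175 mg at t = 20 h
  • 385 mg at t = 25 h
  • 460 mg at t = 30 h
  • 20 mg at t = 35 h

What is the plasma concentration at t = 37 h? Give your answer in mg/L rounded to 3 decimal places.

224.904 mg/L

k = ln 2 / 4 = 0.17329 per h
Dose 1 (65 mg at t=0 h): 65·exp(−0.17329·37) = 0.107 mg/L
Dose 2 (475 mg at t=5 h): 475·exp(−0.17329·32) = 1.855 mg/L
Dose 3 (395 mg at t=10 h): 395·exp(−0.17329·27) = 3.670 mg/L
Dose 4 (500 mg at t=15 h): 500·exp(−0.17329·22) = 11.049 mg/L
Dose 5 (175 mg at t=20 h): 175·exp(−0.17329·17) = 9.197 mg/L
Dose 6 (385 mg at t=25 h): 385·exp(−0.17329·12) = 48.125 mg/L
Dose 7 (460 mg at t=30 h): 460·exp(−0.17329·7) = 136.759 mg/L
Dose 8 (20 mg at t=35 h): 20·exp(−0.17329·2) = 14.142 mg/L
C(37) = 0.107 + 1.855 + 3.670 + 11.049 + 9.197 + 48.125 + 136.759 + 14.142 = 224.904 mg/L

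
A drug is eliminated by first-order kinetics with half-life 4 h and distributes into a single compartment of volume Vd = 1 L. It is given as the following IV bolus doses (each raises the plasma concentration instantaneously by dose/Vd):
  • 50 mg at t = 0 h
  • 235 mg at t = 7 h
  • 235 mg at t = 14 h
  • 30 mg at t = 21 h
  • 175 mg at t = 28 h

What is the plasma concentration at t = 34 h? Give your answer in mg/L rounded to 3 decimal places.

74.690 mg/L

k = ln 2 / 4 = 0.17329 per h
Dose 1 (50 mg at t=0 h): 50·exp(−0.17329·34) = 0.138 mg/L
Dose 2 (235 mg at t=7 h): 235·exp(−0.17329·27) = 2.183 mg/L
Dose 3 (235 mg at t=14 h): 235·exp(−0.17329·20) = 7.344 mg/L
Dose 4 (30 mg at t=21 h): 30·exp(−0.17329·13) = 3.153 mg/L
Dose 5 (175 mg at t=28 h): 175·exp(−0.17329·6) = 61.872 mg/L
C(34) = 0.138 + 2.183 + 7.344 + 3.153 + 61.872 = 74.690 mg/L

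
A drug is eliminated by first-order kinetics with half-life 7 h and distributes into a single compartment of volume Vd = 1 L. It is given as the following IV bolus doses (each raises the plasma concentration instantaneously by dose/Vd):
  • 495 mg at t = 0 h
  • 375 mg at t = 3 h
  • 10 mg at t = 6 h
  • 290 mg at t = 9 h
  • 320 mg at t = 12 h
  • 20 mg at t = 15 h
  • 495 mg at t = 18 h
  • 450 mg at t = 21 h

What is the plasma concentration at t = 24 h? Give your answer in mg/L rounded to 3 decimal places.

k = ln 2 / 7 = 0.09902 per h
Dose 1 (495 mg at t=0 h): 495·exp(−0.09902·24) = 45.973 mg/L
Dose 2 (375 mg at t=3 h): 375·exp(−0.09902·21) = 46.875 mg/L
Dose 3 (10 mg at t=6 h): 10·exp(−0.09902·18) = 1.682 mg/L
Dose 4 (290 mg at t=9 h): 290·exp(−0.09902·15) = 65.665 mg/L
Dose 5 (320 mg at t=12 h): 320·exp(−0.09902·12) = 97.521 mg/L
Dose 6 (20 mg at t=15 h): 20·exp(−0.09902·9) = 8.203 mg/L
Dose 7 (495 mg at t=18 h): 495·exp(−0.09902·6) = 273.262 mg/L
Dose 8 (450 mg at t=21 h): 450·exp(−0.09902·3) = 334.349 mg/L
C(24) = 45.973 + 46.875 + 1.682 + 65.665 + 97.521 + 8.203 + 273.262 + 334.349 = 873.531 mg/L

873.531 mg/L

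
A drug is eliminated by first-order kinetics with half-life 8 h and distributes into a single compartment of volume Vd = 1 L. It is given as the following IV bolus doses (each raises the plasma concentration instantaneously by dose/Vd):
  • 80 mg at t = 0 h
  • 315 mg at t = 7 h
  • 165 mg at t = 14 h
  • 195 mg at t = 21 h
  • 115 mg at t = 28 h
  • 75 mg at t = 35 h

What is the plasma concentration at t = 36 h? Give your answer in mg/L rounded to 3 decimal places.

k = ln 2 / 8 = 0.08664 per h
Dose 1 (80 mg at t=0 h): 80·exp(−0.08664·36) = 3.536 mg/L
Dose 2 (315 mg at t=7 h): 315·exp(−0.08664·29) = 25.532 mg/L
Dose 3 (165 mg at t=14 h): 165·exp(−0.08664·22) = 24.527 mg/L
Dose 4 (195 mg at t=21 h): 195·exp(−0.08664·15) = 53.162 mg/L
Dose 5 (115 mg at t=28 h): 115·exp(−0.08664·8) = 57.500 mg/L
Dose 6 (75 mg at t=35 h): 75·exp(−0.08664·1) = 68.775 mg/L
C(36) = 3.536 + 25.532 + 24.527 + 53.162 + 57.500 + 68.775 = 233.032 mg/L

233.032 mg/L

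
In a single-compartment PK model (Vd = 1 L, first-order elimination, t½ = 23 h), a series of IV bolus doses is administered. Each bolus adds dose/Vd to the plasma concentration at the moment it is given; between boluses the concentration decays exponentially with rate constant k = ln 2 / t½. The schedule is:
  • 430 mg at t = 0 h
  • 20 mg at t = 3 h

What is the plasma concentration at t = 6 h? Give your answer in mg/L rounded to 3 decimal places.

k = ln 2 / 23 = 0.03014 per h
Dose 1 (430 mg at t=0 h): 430·exp(−0.03014·6) = 358.871 mg/L
Dose 2 (20 mg at t=3 h): 20·exp(−0.03014·3) = 18.271 mg/L
C(6) = 358.871 + 18.271 = 377.143 mg/L

377.143 mg/L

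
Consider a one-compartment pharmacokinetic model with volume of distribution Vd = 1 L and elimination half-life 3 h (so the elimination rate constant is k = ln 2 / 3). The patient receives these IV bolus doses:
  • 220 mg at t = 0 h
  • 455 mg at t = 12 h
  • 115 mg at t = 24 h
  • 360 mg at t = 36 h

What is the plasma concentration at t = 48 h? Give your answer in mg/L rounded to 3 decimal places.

23.064 mg/L

k = ln 2 / 3 = 0.23105 per h
Dose 1 (220 mg at t=0 h): 220·exp(−0.23105·48) = 0.003 mg/L
Dose 2 (455 mg at t=12 h): 455·exp(−0.23105·36) = 0.111 mg/L
Dose 3 (115 mg at t=24 h): 115·exp(−0.23105·24) = 0.449 mg/L
Dose 4 (360 mg at t=36 h): 360·exp(−0.23105·12) = 22.500 mg/L
C(48) = 0.003 + 0.111 + 0.449 + 22.500 = 23.064 mg/L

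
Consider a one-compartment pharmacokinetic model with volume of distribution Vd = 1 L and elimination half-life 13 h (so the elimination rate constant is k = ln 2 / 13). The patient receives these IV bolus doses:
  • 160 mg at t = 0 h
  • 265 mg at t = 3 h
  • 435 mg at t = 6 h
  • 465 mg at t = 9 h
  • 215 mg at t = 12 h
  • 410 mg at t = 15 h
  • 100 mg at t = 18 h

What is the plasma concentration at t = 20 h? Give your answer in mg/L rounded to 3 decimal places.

k = ln 2 / 13 = 0.05332 per h
Dose 1 (160 mg at t=0 h): 160·exp(−0.05332·20) = 55.080 mg/L
Dose 2 (265 mg at t=3 h): 265·exp(−0.05332·17) = 107.051 mg/L
Dose 3 (435 mg at t=6 h): 435·exp(−0.05332·14) = 206.207 mg/L
Dose 4 (465 mg at t=9 h): 465·exp(−0.05332·11) = 258.664 mg/L
Dose 5 (215 mg at t=12 h): 215·exp(−0.05332·8) = 140.343 mg/L
Dose 6 (410 mg at t=15 h): 410·exp(−0.05332·5) = 314.053 mg/L
Dose 7 (100 mg at t=18 h): 100·exp(−0.05332·2) = 89.885 mg/L
C(20) = 55.080 + 107.051 + 206.207 + 258.664 + 140.343 + 314.053 + 89.885 = 1171.283 mg/L

1171.283 mg/L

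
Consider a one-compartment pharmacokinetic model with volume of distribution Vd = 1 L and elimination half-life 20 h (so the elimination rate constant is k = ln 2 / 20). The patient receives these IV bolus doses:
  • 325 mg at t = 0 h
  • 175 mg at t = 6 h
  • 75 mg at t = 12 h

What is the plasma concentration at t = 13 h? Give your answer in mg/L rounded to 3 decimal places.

k = ln 2 / 20 = 0.03466 per h
Dose 1 (325 mg at t=0 h): 325·exp(−0.03466·13) = 207.116 mg/L
Dose 2 (175 mg at t=6 h): 175·exp(−0.03466·7) = 137.302 mg/L
Dose 3 (75 mg at t=12 h): 75·exp(−0.03466·1) = 72.445 mg/L
C(13) = 207.116 + 137.302 + 72.445 = 416.864 mg/L

416.864 mg/L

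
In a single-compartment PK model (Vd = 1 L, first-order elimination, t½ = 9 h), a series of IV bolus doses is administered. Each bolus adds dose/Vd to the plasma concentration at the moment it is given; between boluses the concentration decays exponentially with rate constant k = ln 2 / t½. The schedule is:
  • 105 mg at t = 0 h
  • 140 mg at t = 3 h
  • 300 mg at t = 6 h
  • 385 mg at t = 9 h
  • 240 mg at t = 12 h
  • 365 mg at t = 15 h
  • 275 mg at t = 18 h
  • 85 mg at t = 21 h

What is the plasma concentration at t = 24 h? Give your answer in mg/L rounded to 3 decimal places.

k = ln 2 / 9 = 0.07702 per h
Dose 1 (105 mg at t=0 h): 105·exp(−0.07702·24) = 16.536 mg/L
Dose 2 (140 mg at t=3 h): 140·exp(−0.07702·21) = 27.780 mg/L
Dose 3 (300 mg at t=6 h): 300·exp(−0.07702·18) = 75.000 mg/L
Dose 4 (385 mg at t=9 h): 385·exp(−0.07702·15) = 121.267 mg/L
Dose 5 (240 mg at t=12 h): 240·exp(−0.07702·12) = 95.244 mg/L
Dose 6 (365 mg at t=15 h): 365·exp(−0.07702·9) = 182.500 mg/L
Dose 7 (275 mg at t=18 h): 275·exp(−0.07702·6) = 173.239 mg/L
Dose 8 (85 mg at t=21 h): 85·exp(−0.07702·3) = 67.465 mg/L
C(24) = 16.536 + 27.780 + 75.000 + 121.267 + 95.244 + 182.500 + 173.239 + 67.465 = 759.031 mg/L

759.031 mg/L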